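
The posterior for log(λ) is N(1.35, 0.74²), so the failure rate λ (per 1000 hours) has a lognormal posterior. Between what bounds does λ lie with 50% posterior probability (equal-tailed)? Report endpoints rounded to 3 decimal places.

On the log scale the 50% interval is 1.35 ± 0.674 × 0.74 = [0.8509, 1.8491].
Exponentiate: [e^0.8509, e^1.8491] = [2.342, 6.354].

[2.342, 6.354]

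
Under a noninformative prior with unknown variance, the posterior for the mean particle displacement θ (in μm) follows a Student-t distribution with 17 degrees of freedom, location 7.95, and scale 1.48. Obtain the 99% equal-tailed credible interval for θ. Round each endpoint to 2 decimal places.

The t_17 distribution is symmetric; the 99% interval is 7.95 ± t·1.48 with t_{0.995,17} = 2.898.
Half-width: 2.898 × 1.48 = 4.29.
7.95 − 4.29 = 3.66; 7.95 + 4.29 = 12.24.

[3.66, 12.24]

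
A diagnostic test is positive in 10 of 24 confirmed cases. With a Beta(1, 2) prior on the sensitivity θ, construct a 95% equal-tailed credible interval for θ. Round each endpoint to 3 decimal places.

Posterior: Beta(1+10, 2+14) = Beta(11, 16).
Equal-tailed 95% interval: the 0.025 and 0.975 quantiles of Beta(11, 16).
Posterior mean ≈ 0.407, SD ≈ 0.093; a Normal approximation gives roughly [0.225, 0.589].
Exact: F⁻¹(0.025) = 0.234; F⁻¹(0.975) = 0.594.

[0.234, 0.594]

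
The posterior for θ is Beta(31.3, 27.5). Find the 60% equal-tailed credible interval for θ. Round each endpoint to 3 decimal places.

[0.478, 0.587]

Posterior: Beta(31.3, 27.5).
Equal-tailed 60% interval: the 0.2 and 0.8 quantiles of Beta(31.3, 27.5).
Posterior mean ≈ 0.532, SD ≈ 0.065; a Normal approximation gives roughly [0.478, 0.587].
Exact: F⁻¹(0.2) = 0.478; F⁻¹(0.8) = 0.587.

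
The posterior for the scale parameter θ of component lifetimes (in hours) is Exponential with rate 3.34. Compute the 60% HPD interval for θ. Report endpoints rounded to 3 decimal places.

[0.000, 0.274]

The exponential density is strictly decreasing on [0, ∞), so the HPD interval is anchored at 0: [0, q] with P(θ ≤ q) = 0.60.
q = −ln(1 − 0.60) / 3.34 = 0.9163 / 3.34 = 0.274.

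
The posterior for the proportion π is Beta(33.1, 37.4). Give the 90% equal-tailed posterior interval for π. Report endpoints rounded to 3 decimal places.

Posterior: Beta(33.1, 37.4).
Equal-tailed 90% interval: the 0.05 and 0.95 quantiles of Beta(33.1, 37.4).
Posterior mean ≈ 0.470, SD ≈ 0.059; a Normal approximation gives roughly [0.372, 0.567].
Exact: F⁻¹(0.05) = 0.373; F⁻¹(0.95) = 0.567.

[0.373, 0.567]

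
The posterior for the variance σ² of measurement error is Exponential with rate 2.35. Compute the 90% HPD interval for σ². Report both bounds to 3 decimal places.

The exponential density is strictly decreasing on [0, ∞), so the HPD interval is anchored at 0: [0, q] with P(σ² ≤ q) = 0.90.
q = −ln(1 − 0.90) / 2.35 = 2.3026 / 2.35 = 0.980.

[0.000, 0.980]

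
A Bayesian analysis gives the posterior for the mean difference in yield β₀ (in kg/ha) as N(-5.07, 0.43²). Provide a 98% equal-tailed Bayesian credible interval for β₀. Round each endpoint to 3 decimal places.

The posterior is symmetric, so the 98% equal-tailed interval is β₀ = -5.07 ± z·0.43 with z = 2.326.
Half-width: 2.326 × 0.43 = 1.000.
-5.07 − 1.000 = -6.070; -5.07 + 1.000 = -4.070.

[-6.070, -4.070]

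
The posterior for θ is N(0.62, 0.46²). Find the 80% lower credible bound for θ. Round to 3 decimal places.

Need L with P(θ ≥ L) = 0.80: L = 0.62 − z_{0.2}·0.46.
z = 0.842; L = 0.62 − 0.842 × 0.46 = 0.233.

0.233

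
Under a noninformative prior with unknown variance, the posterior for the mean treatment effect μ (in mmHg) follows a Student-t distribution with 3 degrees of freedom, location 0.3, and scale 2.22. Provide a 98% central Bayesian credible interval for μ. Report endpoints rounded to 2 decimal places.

The t_3 distribution is symmetric; the 98% interval is 0.3 ± t·2.22 with t_{0.99,3} = 4.541.
Half-width: 4.541 × 2.22 = 10.08.
0.3 − 10.08 = -9.78; 0.3 + 10.08 = 10.38.

[-9.78, 10.38]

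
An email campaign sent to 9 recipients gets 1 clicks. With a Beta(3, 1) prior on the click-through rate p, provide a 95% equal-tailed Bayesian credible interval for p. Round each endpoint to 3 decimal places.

Posterior: Beta(3+1, 1+8) = Beta(4, 9).
Equal-tailed 95% interval: the 0.025 and 0.975 quantiles of Beta(4, 9).
Posterior mean ≈ 0.308, SD ≈ 0.123; a Normal approximation gives roughly [0.066, 0.549].
Exact: F⁻¹(0.025) = 0.099; F⁻¹(0.975) = 0.572.

[0.099, 0.572]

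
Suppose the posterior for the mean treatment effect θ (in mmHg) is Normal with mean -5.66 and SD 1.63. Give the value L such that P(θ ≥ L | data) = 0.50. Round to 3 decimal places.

Need L with P(θ ≥ L) = 0.50: L = -5.66 − z_{0.5}·1.63.
z = 0.000; L = -5.66 − 0.000 × 1.63 = -5.660.

-5.660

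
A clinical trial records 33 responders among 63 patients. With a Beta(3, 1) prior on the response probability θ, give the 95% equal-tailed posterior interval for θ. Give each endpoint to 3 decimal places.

[0.418, 0.654]

Posterior: Beta(3+33, 1+30) = Beta(36, 31).
Equal-tailed 95% interval: the 0.025 and 0.975 quantiles of Beta(36, 31).
Posterior mean ≈ 0.537, SD ≈ 0.060; a Normal approximation gives roughly [0.419, 0.656].
Exact: F⁻¹(0.025) = 0.418; F⁻¹(0.975) = 0.654.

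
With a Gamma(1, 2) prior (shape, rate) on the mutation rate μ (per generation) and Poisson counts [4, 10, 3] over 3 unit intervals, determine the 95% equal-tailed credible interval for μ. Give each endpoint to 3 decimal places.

Posterior: Gamma(1+17, 2+3) = Gamma(18, 5) (shape, rate).
Equal-tailed 95% interval: Gamma(18, 5) quantiles at 0.025 and 0.975.
Posterior mean ≈ 3.600, SD ≈ 0.849; a Normal approximation gives roughly [1.937, 5.263].
Exact: lower = 2.134; upper = 5.444.

[2.134, 5.444]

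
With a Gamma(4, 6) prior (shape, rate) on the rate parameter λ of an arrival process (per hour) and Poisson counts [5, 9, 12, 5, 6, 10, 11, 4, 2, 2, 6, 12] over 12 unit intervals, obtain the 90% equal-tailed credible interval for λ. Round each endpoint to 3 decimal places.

Posterior: Gamma(4+84, 6+12) = Gamma(88, 18) (shape, rate).
Equal-tailed 90% interval: Gamma(88, 18) quantiles at 0.05 and 0.95.
Posterior mean ≈ 4.889, SD ≈ 0.521; a Normal approximation gives roughly [4.032, 5.746].
Exact: lower = 4.064; upper = 5.777.

[4.064, 5.777]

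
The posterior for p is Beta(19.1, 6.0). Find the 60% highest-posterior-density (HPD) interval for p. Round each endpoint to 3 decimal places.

The posterior is unimodal and skewed, so the HPD interval has equal density at both endpoints and is the shortest 60% interval.
Solving f(0.708) = f(0.848) with F(0.848) − F(0.708) = 0.60 gives [0.708, 0.848].
For comparison, the equal-tailed interval is [0.692, 0.834]; the HPD is narrower and shifted toward the mode.

[0.708, 0.848]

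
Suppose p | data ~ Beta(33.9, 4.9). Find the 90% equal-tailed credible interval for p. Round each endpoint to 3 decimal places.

[0.777, 0.948]

Posterior: Beta(33.9, 4.9).
Equal-tailed 90% interval: the 0.05 and 0.95 quantiles of Beta(33.9, 4.9).
Posterior mean ≈ 0.874, SD ≈ 0.053; a Normal approximation gives roughly [0.787, 0.960].
Exact: F⁻¹(0.05) = 0.777; F⁻¹(0.95) = 0.948.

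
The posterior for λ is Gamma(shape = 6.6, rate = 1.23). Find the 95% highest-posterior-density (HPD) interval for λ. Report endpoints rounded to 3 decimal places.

[1.715, 9.518]

The posterior is unimodal and skewed, so the HPD interval has equal density at both endpoints and is the shortest 95% interval.
Solving f(1.715) = f(9.518) with F(9.518) − F(1.715) = 0.95 gives [1.715, 9.518].
For comparison, the equal-tailed interval is [2.086, 10.168]; the HPD is narrower and shifted toward the mode.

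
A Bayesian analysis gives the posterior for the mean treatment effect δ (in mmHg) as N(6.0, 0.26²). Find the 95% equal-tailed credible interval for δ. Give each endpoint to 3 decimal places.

[5.490, 6.510]

The posterior is symmetric, so the 95% equal-tailed interval is δ = 6.0 ± z·0.26 with z = 1.960.
Half-width: 1.960 × 0.26 = 0.510.
6.0 − 0.510 = 5.490; 6.0 + 0.510 = 6.510.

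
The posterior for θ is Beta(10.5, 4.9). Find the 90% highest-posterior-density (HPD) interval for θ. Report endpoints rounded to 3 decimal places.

The posterior is unimodal and skewed, so the HPD interval has equal density at both endpoints and is the shortest 90% interval.
Solving f(0.498) = f(0.872) with F(0.872) − F(0.498) = 0.90 gives [0.498, 0.872].
For comparison, the equal-tailed interval is [0.479, 0.857]; the HPD is narrower and shifted toward the mode.

[0.498, 0.872]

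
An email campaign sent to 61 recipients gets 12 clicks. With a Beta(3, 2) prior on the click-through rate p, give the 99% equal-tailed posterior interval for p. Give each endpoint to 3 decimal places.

Posterior: Beta(3+12, 2+49) = Beta(15, 51).
Equal-tailed 99% interval: the 0.005 and 0.995 quantiles of Beta(15, 51).
Posterior mean ≈ 0.227, SD ≈ 0.051; a Normal approximation gives roughly [0.095, 0.359].
Exact: F⁻¹(0.005) = 0.112; F⁻¹(0.995) = 0.373.

[0.112, 0.373]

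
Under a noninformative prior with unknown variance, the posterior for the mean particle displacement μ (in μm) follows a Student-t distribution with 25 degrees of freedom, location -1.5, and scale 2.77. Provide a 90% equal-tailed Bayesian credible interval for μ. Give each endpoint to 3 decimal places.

[-6.232, 3.232]

The t_25 distribution is symmetric; the 90% interval is -1.5 ± t·2.77 with t_{0.95,25} = 1.708.
Half-width: 1.708 × 2.77 = 4.732.
-1.5 − 4.732 = -6.232; -1.5 + 4.732 = 3.232.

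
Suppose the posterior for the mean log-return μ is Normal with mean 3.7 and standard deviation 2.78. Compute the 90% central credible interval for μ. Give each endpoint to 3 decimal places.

[-0.873, 8.273]

The posterior is symmetric, so the 90% equal-tailed interval is μ = 3.7 ± z·2.78 with z = 1.645.
Half-width: 1.645 × 2.78 = 4.573.
3.7 − 4.573 = -0.873; 3.7 + 4.573 = 8.273.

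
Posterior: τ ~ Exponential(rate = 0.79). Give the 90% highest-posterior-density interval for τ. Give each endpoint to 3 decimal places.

[0.000, 2.915]

The exponential density is strictly decreasing on [0, ∞), so the HPD interval is anchored at 0: [0, q] with P(τ ≤ q) = 0.90.
q = −ln(1 − 0.90) / 0.79 = 2.3026 / 0.79 = 2.915.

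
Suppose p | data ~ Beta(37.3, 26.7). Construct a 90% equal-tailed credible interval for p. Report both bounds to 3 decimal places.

[0.481, 0.682]

Posterior: Beta(37.3, 26.7).
Equal-tailed 90% interval: the 0.05 and 0.95 quantiles of Beta(37.3, 26.7).
Posterior mean ≈ 0.583, SD ≈ 0.061; a Normal approximation gives roughly [0.482, 0.683].
Exact: F⁻¹(0.05) = 0.481; F⁻¹(0.95) = 0.682.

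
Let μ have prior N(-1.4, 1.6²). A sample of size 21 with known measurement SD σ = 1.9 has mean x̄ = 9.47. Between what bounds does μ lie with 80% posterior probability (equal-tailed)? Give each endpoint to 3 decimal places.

Posterior precision = 1/1.6² + 21/1.9² = 0.3906 + 5.8172 = 6.2078, so posterior SD = 0.4014.
Posterior mean = (-1.4/1.6² + 21·9.47/1.9²) / 6.2078 = 8.7860.
Interval: 8.7860 ± 1.282 × 0.4014 → [8.272, 9.300].

[8.272, 9.300]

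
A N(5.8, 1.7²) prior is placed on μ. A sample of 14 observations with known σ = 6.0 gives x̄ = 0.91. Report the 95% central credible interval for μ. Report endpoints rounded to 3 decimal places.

Posterior precision = 1/1.7² + 14/6.0² = 0.3460 + 0.3889 = 0.7349, so posterior SD = 1.1665.
Posterior mean = (5.8/1.7² + 14·0.91/6.0²) / 0.7349 = 3.2124.
Interval: 3.2124 ± 1.960 × 1.1665 → [0.926, 5.499].

[0.926, 5.499]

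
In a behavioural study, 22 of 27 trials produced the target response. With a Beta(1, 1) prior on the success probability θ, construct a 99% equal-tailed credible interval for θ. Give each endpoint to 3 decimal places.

Posterior: Beta(1+22, 1+5) = Beta(23, 6).
Equal-tailed 99% interval: the 0.005 and 0.995 quantiles of Beta(23, 6).
Posterior mean ≈ 0.793, SD ≈ 0.074; a Normal approximation gives roughly [0.603, 0.984].
Exact: F⁻¹(0.005) = 0.572; F⁻¹(0.995) = 0.941.

[0.572, 0.941]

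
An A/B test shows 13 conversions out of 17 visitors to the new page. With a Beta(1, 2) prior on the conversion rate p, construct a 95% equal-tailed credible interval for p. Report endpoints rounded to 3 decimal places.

Posterior: Beta(1+13, 2+4) = Beta(14, 6).
Equal-tailed 95% interval: the 0.025 and 0.975 quantiles of Beta(14, 6).
Posterior mean ≈ 0.700, SD ≈ 0.100; a Normal approximation gives roughly [0.504, 0.896].
Exact: F⁻¹(0.025) = 0.488; F⁻¹(0.975) = 0.874.

[0.488, 0.874]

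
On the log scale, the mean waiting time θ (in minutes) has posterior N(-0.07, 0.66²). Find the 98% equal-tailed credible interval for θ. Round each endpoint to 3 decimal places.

[0.201, 4.329]

On the log scale the 98% interval is -0.07 ± 2.326 × 0.66 = [-1.6054, 1.4654].
Exponentiate: [e^-1.6054, e^1.4654] = [0.201, 4.329].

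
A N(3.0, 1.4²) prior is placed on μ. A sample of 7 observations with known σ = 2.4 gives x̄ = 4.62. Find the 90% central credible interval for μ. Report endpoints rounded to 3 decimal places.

Posterior precision = 1/1.4² + 7/2.4² = 0.5102 + 1.2153 = 1.7255, so posterior SD = 0.7613.
Posterior mean = (3.0/1.4² + 7·4.62/2.4²) / 1.7255 = 4.1410.
Interval: 4.1410 ± 1.645 × 0.7613 → [2.889, 5.393].

[2.889, 5.393]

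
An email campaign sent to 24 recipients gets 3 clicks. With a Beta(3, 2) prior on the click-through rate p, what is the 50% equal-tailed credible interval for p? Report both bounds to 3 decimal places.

Posterior: Beta(3+3, 2+21) = Beta(6, 23).
Equal-tailed 50% interval: the 0.25 and 0.75 quantiles of Beta(6, 23).
Posterior mean ≈ 0.207, SD ≈ 0.074; a Normal approximation gives roughly [0.157, 0.257].
Exact: F⁻¹(0.25) = 0.153; F⁻¹(0.75) = 0.254.

[0.153, 0.254]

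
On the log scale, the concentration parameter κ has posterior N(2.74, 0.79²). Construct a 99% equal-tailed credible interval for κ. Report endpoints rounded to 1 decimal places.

[2.0, 118.5]

On the log scale the 99% interval is 2.74 ± 2.576 × 0.79 = [0.7051, 4.7749].
Exponentiate: [e^0.7051, e^4.7749] = [2.0, 118.5].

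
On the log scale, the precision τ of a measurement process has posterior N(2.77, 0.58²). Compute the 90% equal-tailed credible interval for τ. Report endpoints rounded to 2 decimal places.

On the log scale the 90% interval is 2.77 ± 1.645 × 0.58 = [1.8160, 3.7240].
Exponentiate: [e^1.8160, e^3.7240] = [6.15, 41.43].

[6.15, 41.43]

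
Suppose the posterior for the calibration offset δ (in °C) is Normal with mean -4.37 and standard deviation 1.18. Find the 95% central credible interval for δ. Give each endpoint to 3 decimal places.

[-6.683, -2.057]

The posterior is symmetric, so the 95% equal-tailed interval is δ = -4.37 ± z·1.18 with z = 1.960.
Half-width: 1.960 × 1.18 = 2.313.
-4.37 − 2.313 = -6.683; -4.37 + 2.313 = -2.057.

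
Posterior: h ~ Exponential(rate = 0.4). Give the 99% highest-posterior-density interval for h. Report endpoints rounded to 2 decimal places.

[0.00, 11.51]

The exponential density is strictly decreasing on [0, ∞), so the HPD interval is anchored at 0: [0, q] with P(h ≤ q) = 0.99.
q = −ln(1 − 0.99) / 0.4 = 4.6052 / 0.4 = 11.51.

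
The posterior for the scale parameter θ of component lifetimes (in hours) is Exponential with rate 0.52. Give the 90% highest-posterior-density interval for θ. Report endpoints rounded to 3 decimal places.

[0.000, 4.428]

The exponential density is strictly decreasing on [0, ∞), so the HPD interval is anchored at 0: [0, q] with P(θ ≤ q) = 0.90.
q = −ln(1 − 0.90) / 0.52 = 2.3026 / 0.52 = 4.428.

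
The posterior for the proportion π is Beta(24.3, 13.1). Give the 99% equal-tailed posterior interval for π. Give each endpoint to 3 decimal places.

[0.442, 0.829]

Posterior: Beta(24.3, 13.1).
Equal-tailed 99% interval: the 0.005 and 0.995 quantiles of Beta(24.3, 13.1).
Posterior mean ≈ 0.650, SD ≈ 0.077; a Normal approximation gives roughly [0.451, 0.848].
Exact: F⁻¹(0.005) = 0.442; F⁻¹(0.995) = 0.829.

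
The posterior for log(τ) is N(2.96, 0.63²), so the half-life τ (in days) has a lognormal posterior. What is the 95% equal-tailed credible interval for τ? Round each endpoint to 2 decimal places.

On the log scale the 95% interval is 2.96 ± 1.960 × 0.63 = [1.7252, 4.1948].
Exponentiate: [e^1.7252, e^4.1948] = [5.61, 66.34].

[5.61, 66.34]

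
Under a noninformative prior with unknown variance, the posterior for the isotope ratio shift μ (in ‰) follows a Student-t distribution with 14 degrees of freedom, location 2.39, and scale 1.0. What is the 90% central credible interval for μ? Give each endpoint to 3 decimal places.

[0.629, 4.151]

The t_14 distribution is symmetric; the 90% interval is 2.39 ± t·1.0 with t_{0.95,14} = 1.761.
Half-width: 1.761 × 1.0 = 1.761.
2.39 − 1.761 = 0.629; 2.39 + 1.761 = 4.151.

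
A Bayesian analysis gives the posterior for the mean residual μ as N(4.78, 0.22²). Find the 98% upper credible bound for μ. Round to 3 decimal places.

5.232

Need U with P(μ ≤ U) = 0.98: U = 4.78 + z_{0.02}·0.22.
z = 2.054; U = 4.78 + 2.054 × 0.22 = 5.232.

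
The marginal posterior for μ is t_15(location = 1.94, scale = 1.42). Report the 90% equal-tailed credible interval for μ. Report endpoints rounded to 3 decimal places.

[-0.549, 4.429]

The t_15 distribution is symmetric; the 90% interval is 1.94 ± t·1.42 with t_{0.95,15} = 1.753.
Half-width: 1.753 × 1.42 = 2.489.
1.94 − 2.489 = -0.549; 1.94 + 2.489 = 4.429.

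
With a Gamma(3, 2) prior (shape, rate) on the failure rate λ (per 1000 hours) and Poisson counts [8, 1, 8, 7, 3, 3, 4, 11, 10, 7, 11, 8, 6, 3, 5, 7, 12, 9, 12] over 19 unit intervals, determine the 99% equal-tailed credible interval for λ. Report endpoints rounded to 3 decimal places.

Posterior: Gamma(3+135, 2+19) = Gamma(138, 21) (shape, rate).
Equal-tailed 99% interval: Gamma(138, 21) quantiles at 0.005 and 0.995.
Posterior mean ≈ 6.571, SD ≈ 0.559; a Normal approximation gives roughly [5.131, 8.012].
Exact: lower = 5.220; upper = 8.102.

[5.220, 8.102]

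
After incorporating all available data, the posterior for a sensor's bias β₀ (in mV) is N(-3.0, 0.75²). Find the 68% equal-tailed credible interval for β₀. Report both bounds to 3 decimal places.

[-3.746, -2.254]

The posterior is symmetric, so the 68% equal-tailed interval is β₀ = -3.0 ± z·0.75 with z = 0.994.
Half-width: 0.994 × 0.75 = 0.746.
-3.0 − 0.746 = -3.746; -3.0 + 0.746 = -2.254.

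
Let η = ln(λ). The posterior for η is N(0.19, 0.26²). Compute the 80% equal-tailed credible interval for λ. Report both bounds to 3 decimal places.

On the log scale the 80% interval is 0.19 ± 1.282 × 0.26 = [-0.1432, 0.5232].
Exponentiate: [e^-0.1432, e^0.5232] = [0.867, 1.687].

[0.867, 1.687]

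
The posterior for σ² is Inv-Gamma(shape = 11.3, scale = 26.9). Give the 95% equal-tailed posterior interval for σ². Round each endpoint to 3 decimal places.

Inverse-Gamma(11.3, 26.9) quantiles: F⁻¹(0.025) and F⁻¹(0.975).
Equivalently, 1/σ² ~ Gamma(11.3, rate = 26.9); invert its 0.975 and 0.025 quantiles.
Posterior mean ≈ 2.612, SD ≈ 0.856; a Normal approximation gives roughly [0.933, 4.290].
Exact: lower = 1.432; upper = 4.717.

[1.432, 4.717]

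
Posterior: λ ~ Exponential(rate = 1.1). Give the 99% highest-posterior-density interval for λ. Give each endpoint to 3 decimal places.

The exponential density is strictly decreasing on [0, ∞), so the HPD interval is anchored at 0: [0, q] with P(λ ≤ q) = 0.99.
q = −ln(1 − 0.99) / 1.1 = 4.6052 / 1.1 = 4.187.

[0.000, 4.187]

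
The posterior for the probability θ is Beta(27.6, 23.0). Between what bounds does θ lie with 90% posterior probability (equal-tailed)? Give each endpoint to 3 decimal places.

Posterior: Beta(27.6, 23.0).
Equal-tailed 90% interval: the 0.05 and 0.95 quantiles of Beta(27.6, 23.0).
Posterior mean ≈ 0.545, SD ≈ 0.069; a Normal approximation gives roughly [0.431, 0.659].
Exact: F⁻¹(0.05) = 0.430; F⁻¹(0.95) = 0.659.

[0.430, 0.659]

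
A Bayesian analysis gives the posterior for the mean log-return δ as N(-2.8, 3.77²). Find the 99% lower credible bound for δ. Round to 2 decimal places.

-11.57

Need L with P(δ ≥ L) = 0.99: L = -2.8 − z_{0.01}·3.77.
z = 2.326; L = -2.8 − 2.326 × 3.77 = -11.57.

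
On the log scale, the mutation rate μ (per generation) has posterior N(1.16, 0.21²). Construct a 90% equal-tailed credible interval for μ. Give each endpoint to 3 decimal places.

[2.258, 4.506]

On the log scale the 90% interval is 1.16 ± 1.645 × 0.21 = [0.8146, 1.5054].
Exponentiate: [e^0.8146, e^1.5054] = [2.258, 4.506].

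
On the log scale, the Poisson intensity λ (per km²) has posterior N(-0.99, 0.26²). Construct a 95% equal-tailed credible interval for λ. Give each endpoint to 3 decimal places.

On the log scale the 95% interval is -0.99 ± 1.960 × 0.26 = [-1.4996, -0.4804].
Exponentiate: [e^-1.4996, e^-0.4804] = [0.223, 0.619].

[0.223, 0.619]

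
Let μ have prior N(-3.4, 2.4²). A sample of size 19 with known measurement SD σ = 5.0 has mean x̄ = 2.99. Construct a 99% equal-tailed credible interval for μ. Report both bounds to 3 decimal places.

[-0.864, 4.468]

Posterior precision = 1/2.4² + 19/5.0² = 0.1736 + 0.7600 = 0.9336, so posterior SD = 1.0349.
Posterior mean = (-3.4/2.4² + 19·2.99/5.0²) / 0.9336 = 1.8017.
Interval: 1.8017 ± 2.576 × 1.0349 → [-0.864, 4.468].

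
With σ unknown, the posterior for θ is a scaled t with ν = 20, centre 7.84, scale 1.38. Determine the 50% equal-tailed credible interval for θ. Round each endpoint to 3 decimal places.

The t_20 distribution is symmetric; the 50% interval is 7.84 ± t·1.38 with t_{0.75,20} = 0.687.
Half-width: 0.687 × 1.38 = 0.948.
7.84 − 0.948 = 6.892; 7.84 + 0.948 = 8.788.

[6.892, 8.788]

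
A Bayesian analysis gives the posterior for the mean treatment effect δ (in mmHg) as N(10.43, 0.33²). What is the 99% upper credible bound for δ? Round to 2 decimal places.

11.20

Need U with P(δ ≤ U) = 0.99: U = 10.43 + z_{0.01}·0.33.
z = 2.326; U = 10.43 + 2.326 × 0.33 = 11.20.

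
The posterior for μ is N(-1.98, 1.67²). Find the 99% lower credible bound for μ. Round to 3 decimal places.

Need L with P(μ ≥ L) = 0.99: L = -1.98 − z_{0.01}·1.67.
z = 2.326; L = -1.98 − 2.326 × 1.67 = -5.865.

-5.865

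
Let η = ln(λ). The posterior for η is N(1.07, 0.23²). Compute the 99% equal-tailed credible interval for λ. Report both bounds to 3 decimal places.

[1.612, 5.272]

On the log scale the 99% interval is 1.07 ± 2.576 × 0.23 = [0.4776, 1.6624].
Exponentiate: [e^0.4776, e^1.6624] = [1.612, 5.272].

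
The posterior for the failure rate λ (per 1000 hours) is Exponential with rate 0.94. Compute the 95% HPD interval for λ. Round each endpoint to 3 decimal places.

[0.000, 3.187]

The exponential density is strictly decreasing on [0, ∞), so the HPD interval is anchored at 0: [0, q] with P(λ ≤ q) = 0.95.
q = −ln(1 − 0.95) / 0.94 = 2.9957 / 0.94 = 3.187.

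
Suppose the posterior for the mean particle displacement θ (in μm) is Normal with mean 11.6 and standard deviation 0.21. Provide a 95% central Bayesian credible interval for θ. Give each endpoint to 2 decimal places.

The posterior is symmetric, so the 95% equal-tailed interval is θ = 11.6 ± z·0.21 with z = 1.960.
Half-width: 1.960 × 0.21 = 0.41.
11.6 − 0.41 = 11.19; 11.6 + 0.41 = 12.01.

[11.19, 12.01]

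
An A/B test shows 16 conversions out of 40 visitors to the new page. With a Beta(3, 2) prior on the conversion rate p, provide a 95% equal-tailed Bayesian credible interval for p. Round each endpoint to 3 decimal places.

Posterior: Beta(3+16, 2+24) = Beta(19, 26).
Equal-tailed 95% interval: the 0.025 and 0.975 quantiles of Beta(19, 26).
Posterior mean ≈ 0.422, SD ≈ 0.073; a Normal approximation gives roughly [0.279, 0.565].
Exact: F⁻¹(0.025) = 0.283; F⁻¹(0.975) = 0.568.

[0.283, 0.568]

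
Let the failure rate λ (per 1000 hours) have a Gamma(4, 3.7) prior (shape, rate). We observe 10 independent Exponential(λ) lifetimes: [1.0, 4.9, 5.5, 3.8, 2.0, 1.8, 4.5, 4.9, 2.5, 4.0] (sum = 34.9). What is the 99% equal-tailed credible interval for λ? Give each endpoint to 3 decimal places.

[0.161, 0.661]

Posterior: Gamma(4+10, 3.7+34.9) = Gamma(14, 38.6) (shape, rate).
Equal-tailed 99% interval: Gamma(14, 38.6) quantiles at 0.005 and 0.995.
Posterior mean ≈ 0.363, SD ≈ 0.097; a Normal approximation gives roughly [0.113, 0.612].
Exact: lower = 0.161; upper = 0.661.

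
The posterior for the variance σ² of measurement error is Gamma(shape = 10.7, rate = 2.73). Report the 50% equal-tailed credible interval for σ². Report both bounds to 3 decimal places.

[3.059, 4.648]

Posterior: Gamma(shape 10.7, rate 2.73).
Equal-tailed 50% interval: Gamma(10.7, 2.73) quantiles at 0.25 and 0.75.
Posterior mean ≈ 3.919, SD ≈ 1.198; a Normal approximation gives roughly [3.111, 4.728].
Exact: lower = 3.059; upper = 4.648.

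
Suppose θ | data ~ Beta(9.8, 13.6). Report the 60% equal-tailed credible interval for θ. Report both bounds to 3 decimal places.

[0.332, 0.504]

Posterior: Beta(9.8, 13.6).
Equal-tailed 60% interval: the 0.2 and 0.8 quantiles of Beta(9.8, 13.6).
Posterior mean ≈ 0.419, SD ≈ 0.100; a Normal approximation gives roughly [0.335, 0.503].
Exact: F⁻¹(0.2) = 0.332; F⁻¹(0.8) = 0.504.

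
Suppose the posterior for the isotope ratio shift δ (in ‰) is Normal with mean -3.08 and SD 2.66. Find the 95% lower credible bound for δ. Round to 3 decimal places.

-7.455

Need L with P(δ ≥ L) = 0.95: L = -3.08 − z_{0.05}·2.66.
z = 1.645; L = -3.08 − 1.645 × 2.66 = -7.455.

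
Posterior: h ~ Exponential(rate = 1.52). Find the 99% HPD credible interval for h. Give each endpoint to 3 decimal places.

[0.000, 3.030]

The exponential density is strictly decreasing on [0, ∞), so the HPD interval is anchored at 0: [0, q] with P(h ≤ q) = 0.99.
q = −ln(1 − 0.99) / 1.52 = 4.6052 / 1.52 = 3.030.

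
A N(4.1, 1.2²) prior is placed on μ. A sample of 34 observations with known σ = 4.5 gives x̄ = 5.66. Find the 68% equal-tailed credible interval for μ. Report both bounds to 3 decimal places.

Posterior precision = 1/1.2² + 34/4.5² = 0.6944 + 1.6790 = 2.3735, so posterior SD = 0.6491.
Posterior mean = (4.1/1.2² + 34·5.66/4.5²) / 2.3735 = 5.2036.
Interval: 5.2036 ± 0.994 × 0.6491 → [4.558, 5.849].

[4.558, 5.849]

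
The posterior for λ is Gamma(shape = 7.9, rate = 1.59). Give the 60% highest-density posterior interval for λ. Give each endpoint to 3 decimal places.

The posterior is unimodal and skewed, so the HPD interval has equal density at both endpoints and is the shortest 60% interval.
Solving f(3.080) = f(5.903) with F(5.903) − F(3.080) = 0.60 gives [3.080, 5.903].
For comparison, the equal-tailed interval is [3.454, 6.363]; the HPD is narrower and shifted toward the mode.

[3.080, 5.903]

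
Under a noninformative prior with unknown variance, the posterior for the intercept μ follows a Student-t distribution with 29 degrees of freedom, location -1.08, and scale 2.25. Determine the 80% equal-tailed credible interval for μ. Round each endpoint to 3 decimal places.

The t_29 distribution is symmetric; the 80% interval is -1.08 ± t·2.25 with t_{0.9,29} = 1.311.
Half-width: 1.311 × 2.25 = 2.951.
-1.08 − 2.951 = -4.031; -1.08 + 2.951 = 1.871.

[-4.031, 1.871]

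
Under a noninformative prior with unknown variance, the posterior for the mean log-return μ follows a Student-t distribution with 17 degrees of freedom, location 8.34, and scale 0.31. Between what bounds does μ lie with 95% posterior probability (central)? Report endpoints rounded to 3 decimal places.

The t_17 distribution is symmetric; the 95% interval is 8.34 ± t·0.31 with t_{0.975,17} = 2.110.
Half-width: 2.110 × 0.31 = 0.654.
8.34 − 0.654 = 7.686; 8.34 + 0.654 = 8.994.

[7.686, 8.994]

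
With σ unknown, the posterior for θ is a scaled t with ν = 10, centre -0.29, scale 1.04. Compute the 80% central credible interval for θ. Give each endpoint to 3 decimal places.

The t_10 distribution is symmetric; the 80% interval is -0.29 ± t·1.04 with t_{0.9,10} = 1.372.
Half-width: 1.372 × 1.04 = 1.427.
-0.29 − 1.427 = -1.717; -0.29 + 1.427 = 1.137.

[-1.717, 1.137]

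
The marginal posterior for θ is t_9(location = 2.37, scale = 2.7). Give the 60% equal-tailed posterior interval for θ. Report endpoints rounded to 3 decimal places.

The t_9 distribution is symmetric; the 60% interval is 2.37 ± t·2.7 with t_{0.8,9} = 0.883.
Half-width: 0.883 × 2.7 = 2.385.
2.37 − 2.385 = -0.015; 2.37 + 2.385 = 4.755.

[-0.015, 4.755]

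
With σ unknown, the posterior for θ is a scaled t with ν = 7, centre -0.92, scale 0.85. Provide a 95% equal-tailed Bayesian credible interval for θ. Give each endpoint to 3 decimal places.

[-2.930, 1.090]

The t_7 distribution is symmetric; the 95% interval is -0.92 ± t·0.85 with t_{0.975,7} = 2.365.
Half-width: 2.365 × 0.85 = 2.010.
-0.92 − 2.010 = -2.930; -0.92 + 2.010 = 1.090.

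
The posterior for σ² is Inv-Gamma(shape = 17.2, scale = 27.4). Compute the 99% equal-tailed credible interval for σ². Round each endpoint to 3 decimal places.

Inverse-Gamma(17.2, 27.4) quantiles: F⁻¹(0.005) and F⁻¹(0.995).
Equivalently, 1/σ² ~ Gamma(17.2, rate = 27.4); invert its 0.995 and 0.005 quantiles.
Posterior mean ≈ 1.691, SD ≈ 0.434; a Normal approximation gives roughly [0.574, 2.809].
Exact: lower = 0.921; upper = 3.266.

[0.921, 3.266]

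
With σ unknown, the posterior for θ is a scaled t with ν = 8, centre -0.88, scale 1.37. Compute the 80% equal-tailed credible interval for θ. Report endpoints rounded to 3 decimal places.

[-2.794, 1.034]

The t_8 distribution is symmetric; the 80% interval is -0.88 ± t·1.37 with t_{0.9,8} = 1.397.
Half-width: 1.397 × 1.37 = 1.914.
-0.88 − 1.914 = -2.794; -0.88 + 1.914 = 1.034.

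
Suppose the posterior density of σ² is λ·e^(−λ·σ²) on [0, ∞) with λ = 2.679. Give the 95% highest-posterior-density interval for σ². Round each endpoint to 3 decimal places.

The exponential density is strictly decreasing on [0, ∞), so the HPD interval is anchored at 0: [0, q] with P(σ² ≤ q) = 0.95.
q = −ln(1 − 0.95) / 2.679 = 2.9957 / 2.679 = 1.118.

[0.000, 1.118]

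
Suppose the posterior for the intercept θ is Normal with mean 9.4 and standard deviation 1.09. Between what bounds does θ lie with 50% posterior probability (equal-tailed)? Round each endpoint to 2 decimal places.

[8.66, 10.14]

The posterior is symmetric, so the 50% equal-tailed interval is θ = 9.4 ± z·1.09 with z = 0.674.
Half-width: 0.674 × 1.09 = 0.74.
9.4 − 0.74 = 8.66; 9.4 + 0.74 = 10.14.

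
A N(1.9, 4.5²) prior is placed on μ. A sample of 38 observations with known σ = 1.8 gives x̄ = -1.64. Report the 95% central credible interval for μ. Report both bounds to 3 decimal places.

Posterior precision = 1/4.5² + 38/1.8² = 0.0494 + 11.7284 = 11.7778, so posterior SD = 0.2914.
Posterior mean = (1.9/4.5² + 38·-1.64/1.8²) / 11.7778 = -1.6252.
Interval: -1.6252 ± 1.960 × 0.2914 → [-2.196, -1.054].

[-2.196, -1.054]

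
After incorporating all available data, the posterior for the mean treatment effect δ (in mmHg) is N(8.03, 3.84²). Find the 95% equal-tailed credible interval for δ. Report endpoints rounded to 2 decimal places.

[0.50, 15.56]

The posterior is symmetric, so the 95% equal-tailed interval is δ = 8.03 ± z·3.84 with z = 1.960.
Half-width: 1.960 × 3.84 = 7.53.
8.03 − 7.53 = 0.50; 8.03 + 7.53 = 15.56.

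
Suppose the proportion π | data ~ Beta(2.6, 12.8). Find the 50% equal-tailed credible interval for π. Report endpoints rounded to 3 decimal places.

Posterior: Beta(2.6, 12.8).
Equal-tailed 50% interval: the 0.25 and 0.75 quantiles of Beta(2.6, 12.8).
Posterior mean ≈ 0.169, SD ≈ 0.093; a Normal approximation gives roughly [0.106, 0.231].
Exact: F⁻¹(0.25) = 0.099; F⁻¹(0.75) = 0.224.

[0.099, 0.224]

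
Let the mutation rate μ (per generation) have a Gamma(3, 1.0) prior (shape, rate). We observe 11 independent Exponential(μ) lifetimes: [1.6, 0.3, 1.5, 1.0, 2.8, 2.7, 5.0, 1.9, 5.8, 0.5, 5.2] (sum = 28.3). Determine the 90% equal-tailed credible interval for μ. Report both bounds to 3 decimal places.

[0.289, 0.705]

Posterior: Gamma(3+11, 1.0+28.3) = Gamma(14, 29.3) (shape, rate).
Equal-tailed 90% interval: Gamma(14, 29.3) quantiles at 0.05 and 0.95.
Posterior mean ≈ 0.478, SD ≈ 0.128; a Normal approximation gives roughly [0.268, 0.688].
Exact: lower = 0.289; upper = 0.705.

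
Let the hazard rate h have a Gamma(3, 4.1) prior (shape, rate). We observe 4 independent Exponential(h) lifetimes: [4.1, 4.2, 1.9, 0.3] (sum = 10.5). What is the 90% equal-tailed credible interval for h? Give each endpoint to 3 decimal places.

Posterior: Gamma(3+4, 4.1+10.5) = Gamma(7, 14.6) (shape, rate).
Equal-tailed 90% interval: Gamma(7, 14.6) quantiles at 0.05 and 0.95.
Posterior mean ≈ 0.479, SD ≈ 0.181; a Normal approximation gives roughly [0.181, 0.778].
Exact: lower = 0.225; upper = 0.811.

[0.225, 0.811]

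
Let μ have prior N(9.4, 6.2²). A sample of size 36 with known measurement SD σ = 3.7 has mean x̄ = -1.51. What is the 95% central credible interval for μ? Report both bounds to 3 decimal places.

Posterior precision = 1/6.2² + 36/3.7² = 0.0260 + 2.6297 = 2.6557, so posterior SD = 0.6136.
Posterior mean = (9.4/6.2² + 36·-1.51/3.7²) / 2.6557 = -1.4031.
Interval: -1.4031 ± 1.960 × 0.6136 → [-2.606, -0.200].

[-2.606, -0.200]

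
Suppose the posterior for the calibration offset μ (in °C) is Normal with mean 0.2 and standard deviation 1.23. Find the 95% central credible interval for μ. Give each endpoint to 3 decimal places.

[-2.211, 2.611]

The posterior is symmetric, so the 95% equal-tailed interval is μ = 0.2 ± z·1.23 with z = 1.960.
Half-width: 1.960 × 1.23 = 2.411.
0.2 − 2.411 = -2.211; 0.2 + 2.411 = 2.611.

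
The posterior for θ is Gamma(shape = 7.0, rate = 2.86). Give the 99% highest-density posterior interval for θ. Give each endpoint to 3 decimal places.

The posterior is unimodal and skewed, so the HPD interval has equal density at both endpoints and is the shortest 99% interval.
Solving f(0.575) = f(5.189) with F(5.189) − F(0.575) = 0.99 gives [0.575, 5.189].
For comparison, the equal-tailed interval is [0.712, 5.475]; the HPD is narrower and shifted toward the mode.

[0.575, 5.189]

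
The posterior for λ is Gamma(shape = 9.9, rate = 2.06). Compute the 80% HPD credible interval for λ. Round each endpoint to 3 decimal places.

The posterior is unimodal and skewed, so the HPD interval has equal density at both endpoints and is the shortest 80% interval.
Solving f(2.707) = f(6.474) with F(6.474) − F(2.707) = 0.80 gives [2.707, 6.474].
For comparison, the equal-tailed interval is [2.982, 6.838]; the HPD is narrower and shifted toward the mode.

[2.707, 6.474]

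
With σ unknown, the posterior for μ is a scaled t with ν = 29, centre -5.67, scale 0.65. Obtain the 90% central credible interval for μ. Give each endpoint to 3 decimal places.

[-6.774, -4.566]

The t_29 distribution is symmetric; the 90% interval is -5.67 ± t·0.65 with t_{0.95,29} = 1.699.
Half-width: 1.699 × 0.65 = 1.104.
-5.67 − 1.104 = -6.774; -5.67 + 1.104 = -4.566.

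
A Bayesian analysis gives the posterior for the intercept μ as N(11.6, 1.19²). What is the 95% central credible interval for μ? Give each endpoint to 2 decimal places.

The posterior is symmetric, so the 95% equal-tailed interval is μ = 11.6 ± z·1.19 with z = 1.960.
Half-width: 1.960 × 1.19 = 2.33.
11.6 − 2.33 = 9.27; 11.6 + 2.33 = 13.93.

[9.27, 13.93]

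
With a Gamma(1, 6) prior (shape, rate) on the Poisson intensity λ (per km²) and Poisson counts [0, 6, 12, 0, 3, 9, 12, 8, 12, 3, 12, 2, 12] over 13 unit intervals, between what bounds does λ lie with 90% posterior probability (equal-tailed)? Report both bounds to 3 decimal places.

[4.043, 5.701]

Posterior: Gamma(1+91, 6+13) = Gamma(92, 19) (shape, rate).
Equal-tailed 90% interval: Gamma(92, 19) quantiles at 0.05 and 0.95.
Posterior mean ≈ 4.842, SD ≈ 0.505; a Normal approximation gives roughly [4.012, 5.672].
Exact: lower = 4.043; upper = 5.701.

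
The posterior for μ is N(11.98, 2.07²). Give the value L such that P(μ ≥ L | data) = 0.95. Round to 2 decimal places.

8.58

Need L with P(μ ≥ L) = 0.95: L = 11.98 − z_{0.05}·2.07.
z = 1.645; L = 11.98 − 1.645 × 2.07 = 8.58.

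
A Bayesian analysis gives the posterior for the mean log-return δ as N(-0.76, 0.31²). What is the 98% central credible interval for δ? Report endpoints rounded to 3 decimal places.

[-1.481, -0.039]

The posterior is symmetric, so the 98% equal-tailed interval is δ = -0.76 ± z·0.31 with z = 2.326.
Half-width: 2.326 × 0.31 = 0.721.
-0.76 − 0.721 = -1.481; -0.76 + 0.721 = -0.039.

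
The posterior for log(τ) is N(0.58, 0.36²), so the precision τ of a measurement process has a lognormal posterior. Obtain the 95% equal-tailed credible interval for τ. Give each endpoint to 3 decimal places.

[0.882, 3.617]

On the log scale the 95% interval is 0.58 ± 1.960 × 0.36 = [-0.1256, 1.2856].
Exponentiate: [e^-0.1256, e^1.2856] = [0.882, 3.617].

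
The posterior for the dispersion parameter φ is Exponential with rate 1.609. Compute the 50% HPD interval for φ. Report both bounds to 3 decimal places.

The exponential density is strictly decreasing on [0, ∞), so the HPD interval is anchored at 0: [0, q] with P(φ ≤ q) = 0.50.
q = −ln(1 − 0.50) / 1.609 = 0.6931 / 1.609 = 0.431.

[0.000, 0.431]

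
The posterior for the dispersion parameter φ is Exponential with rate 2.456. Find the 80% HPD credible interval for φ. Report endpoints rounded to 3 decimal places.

[0.000, 0.655]

The exponential density is strictly decreasing on [0, ∞), so the HPD interval is anchored at 0: [0, q] with P(φ ≤ q) = 0.80.
q = −ln(1 − 0.80) / 2.456 = 1.6094 / 2.456 = 0.655.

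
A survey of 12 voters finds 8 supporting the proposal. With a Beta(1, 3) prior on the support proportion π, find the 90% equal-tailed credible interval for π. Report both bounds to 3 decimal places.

Posterior: Beta(1+8, 3+4) = Beta(9, 7).
Equal-tailed 90% interval: the 0.05 and 0.95 quantiles of Beta(9, 7).
Posterior mean ≈ 0.562, SD ≈ 0.120; a Normal approximation gives roughly [0.365, 0.760].
Exact: F⁻¹(0.05) = 0.360; F⁻¹(0.95) = 0.756.

[0.360, 0.756]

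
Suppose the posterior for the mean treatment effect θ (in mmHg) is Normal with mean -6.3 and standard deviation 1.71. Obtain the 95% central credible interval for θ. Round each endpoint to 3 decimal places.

The posterior is symmetric, so the 95% equal-tailed interval is θ = -6.3 ± z·1.71 with z = 1.960.
Half-width: 1.960 × 1.71 = 3.352.
-6.3 − 3.352 = -9.652; -6.3 + 3.352 = -2.948.

[-9.652, -2.948]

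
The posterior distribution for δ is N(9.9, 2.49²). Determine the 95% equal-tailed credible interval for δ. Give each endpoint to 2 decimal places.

[5.02, 14.78]

The posterior is symmetric, so the 95% equal-tailed interval is δ = 9.9 ± z·2.49 with z = 1.960.
Half-width: 1.960 × 2.49 = 4.88.
9.9 − 4.88 = 5.02; 9.9 + 4.88 = 14.78.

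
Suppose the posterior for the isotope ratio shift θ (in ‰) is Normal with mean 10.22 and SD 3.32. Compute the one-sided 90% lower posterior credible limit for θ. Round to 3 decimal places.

Need L with P(θ ≥ L) = 0.90: L = 10.22 − z_{0.1}·3.32.
z = 1.282; L = 10.22 − 1.282 × 3.32 = 5.965.

5.965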